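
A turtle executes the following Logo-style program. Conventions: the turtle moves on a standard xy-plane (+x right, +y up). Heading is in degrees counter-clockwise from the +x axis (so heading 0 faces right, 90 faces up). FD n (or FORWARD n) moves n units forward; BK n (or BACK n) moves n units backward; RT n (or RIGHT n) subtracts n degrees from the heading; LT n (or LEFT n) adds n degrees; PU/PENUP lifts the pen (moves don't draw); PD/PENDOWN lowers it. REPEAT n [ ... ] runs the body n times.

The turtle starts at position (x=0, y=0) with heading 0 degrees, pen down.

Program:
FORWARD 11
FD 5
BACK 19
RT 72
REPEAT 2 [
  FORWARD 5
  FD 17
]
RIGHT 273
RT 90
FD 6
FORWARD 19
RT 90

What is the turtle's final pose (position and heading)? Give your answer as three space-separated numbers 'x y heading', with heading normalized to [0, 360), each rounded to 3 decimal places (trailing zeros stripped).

Executing turtle program step by step:
Start: pos=(0,0), heading=0, pen down
FD 11: (0,0) -> (11,0) [heading=0, draw]
FD 5: (11,0) -> (16,0) [heading=0, draw]
BK 19: (16,0) -> (-3,0) [heading=0, draw]
RT 72: heading 0 -> 288
REPEAT 2 [
  -- iteration 1/2 --
  FD 5: (-3,0) -> (-1.455,-4.755) [heading=288, draw]
  FD 17: (-1.455,-4.755) -> (3.798,-20.923) [heading=288, draw]
  -- iteration 2/2 --
  FD 5: (3.798,-20.923) -> (5.343,-25.679) [heading=288, draw]
  FD 17: (5.343,-25.679) -> (10.597,-41.846) [heading=288, draw]
]
RT 273: heading 288 -> 15
RT 90: heading 15 -> 285
FD 6: (10.597,-41.846) -> (12.15,-47.642) [heading=285, draw]
FD 19: (12.15,-47.642) -> (17.067,-65.995) [heading=285, draw]
RT 90: heading 285 -> 195
Final: pos=(17.067,-65.995), heading=195, 9 segment(s) drawn

Answer: 17.067 -65.995 195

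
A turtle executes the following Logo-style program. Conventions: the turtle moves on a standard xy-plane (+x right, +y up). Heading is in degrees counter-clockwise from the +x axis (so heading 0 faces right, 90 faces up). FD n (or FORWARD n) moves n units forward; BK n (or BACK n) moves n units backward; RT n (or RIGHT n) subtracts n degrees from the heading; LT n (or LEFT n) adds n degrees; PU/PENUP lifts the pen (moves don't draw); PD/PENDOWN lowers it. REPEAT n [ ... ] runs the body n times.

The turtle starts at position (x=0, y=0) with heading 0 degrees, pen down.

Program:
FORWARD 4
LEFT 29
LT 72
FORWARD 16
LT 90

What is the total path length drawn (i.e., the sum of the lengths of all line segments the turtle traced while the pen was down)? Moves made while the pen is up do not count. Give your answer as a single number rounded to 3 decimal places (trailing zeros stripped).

Executing turtle program step by step:
Start: pos=(0,0), heading=0, pen down
FD 4: (0,0) -> (4,0) [heading=0, draw]
LT 29: heading 0 -> 29
LT 72: heading 29 -> 101
FD 16: (4,0) -> (0.947,15.706) [heading=101, draw]
LT 90: heading 101 -> 191
Final: pos=(0.947,15.706), heading=191, 2 segment(s) drawn

Segment lengths:
  seg 1: (0,0) -> (4,0), length = 4
  seg 2: (4,0) -> (0.947,15.706), length = 16
Total = 20

Answer: 20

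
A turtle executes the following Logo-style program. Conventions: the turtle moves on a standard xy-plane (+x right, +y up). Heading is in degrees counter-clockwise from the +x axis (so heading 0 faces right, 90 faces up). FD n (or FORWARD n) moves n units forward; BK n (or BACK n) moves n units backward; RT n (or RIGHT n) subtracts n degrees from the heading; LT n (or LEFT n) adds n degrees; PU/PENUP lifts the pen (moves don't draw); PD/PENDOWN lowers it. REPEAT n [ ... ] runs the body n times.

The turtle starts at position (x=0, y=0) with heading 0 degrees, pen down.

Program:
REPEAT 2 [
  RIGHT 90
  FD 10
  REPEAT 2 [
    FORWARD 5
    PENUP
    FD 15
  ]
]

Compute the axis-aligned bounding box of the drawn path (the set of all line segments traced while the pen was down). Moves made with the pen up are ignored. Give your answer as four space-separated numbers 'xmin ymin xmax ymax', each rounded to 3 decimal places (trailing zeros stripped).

Executing turtle program step by step:
Start: pos=(0,0), heading=0, pen down
REPEAT 2 [
  -- iteration 1/2 --
  RT 90: heading 0 -> 270
  FD 10: (0,0) -> (0,-10) [heading=270, draw]
  REPEAT 2 [
    -- iteration 1/2 --
    FD 5: (0,-10) -> (0,-15) [heading=270, draw]
    PU: pen up
    FD 15: (0,-15) -> (0,-30) [heading=270, move]
    -- iteration 2/2 --
    FD 5: (0,-30) -> (0,-35) [heading=270, move]
    PU: pen up
    FD 15: (0,-35) -> (0,-50) [heading=270, move]
  ]
  -- iteration 2/2 --
  RT 90: heading 270 -> 180
  FD 10: (0,-50) -> (-10,-50) [heading=180, move]
  REPEAT 2 [
    -- iteration 1/2 --
    FD 5: (-10,-50) -> (-15,-50) [heading=180, move]
    PU: pen up
    FD 15: (-15,-50) -> (-30,-50) [heading=180, move]
    -- iteration 2/2 --
    FD 5: (-30,-50) -> (-35,-50) [heading=180, move]
    PU: pen up
    FD 15: (-35,-50) -> (-50,-50) [heading=180, move]
  ]
]
Final: pos=(-50,-50), heading=180, 2 segment(s) drawn

Segment endpoints: x in {0, 0, 0}, y in {-15, -10, 0}
xmin=0, ymin=-15, xmax=0, ymax=0

Answer: 0 -15 0 0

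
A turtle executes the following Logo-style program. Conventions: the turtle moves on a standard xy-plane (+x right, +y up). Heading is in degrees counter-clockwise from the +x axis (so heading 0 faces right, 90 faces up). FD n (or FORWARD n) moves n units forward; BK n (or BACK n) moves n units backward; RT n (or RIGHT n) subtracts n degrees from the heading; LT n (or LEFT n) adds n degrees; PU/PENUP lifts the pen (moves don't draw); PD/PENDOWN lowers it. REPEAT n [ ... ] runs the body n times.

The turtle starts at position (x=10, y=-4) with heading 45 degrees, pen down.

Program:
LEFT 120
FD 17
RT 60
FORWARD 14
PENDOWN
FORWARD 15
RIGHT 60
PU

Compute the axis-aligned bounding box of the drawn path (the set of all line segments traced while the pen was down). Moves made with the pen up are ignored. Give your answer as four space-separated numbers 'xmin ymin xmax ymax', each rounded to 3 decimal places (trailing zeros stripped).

Executing turtle program step by step:
Start: pos=(10,-4), heading=45, pen down
LT 120: heading 45 -> 165
FD 17: (10,-4) -> (-6.421,0.4) [heading=165, draw]
RT 60: heading 165 -> 105
FD 14: (-6.421,0.4) -> (-10.044,13.923) [heading=105, draw]
PD: pen down
FD 15: (-10.044,13.923) -> (-13.926,28.412) [heading=105, draw]
RT 60: heading 105 -> 45
PU: pen up
Final: pos=(-13.926,28.412), heading=45, 3 segment(s) drawn

Segment endpoints: x in {-13.926, -10.044, -6.421, 10}, y in {-4, 0.4, 13.923, 28.412}
xmin=-13.926, ymin=-4, xmax=10, ymax=28.412

Answer: -13.926 -4 10 28.412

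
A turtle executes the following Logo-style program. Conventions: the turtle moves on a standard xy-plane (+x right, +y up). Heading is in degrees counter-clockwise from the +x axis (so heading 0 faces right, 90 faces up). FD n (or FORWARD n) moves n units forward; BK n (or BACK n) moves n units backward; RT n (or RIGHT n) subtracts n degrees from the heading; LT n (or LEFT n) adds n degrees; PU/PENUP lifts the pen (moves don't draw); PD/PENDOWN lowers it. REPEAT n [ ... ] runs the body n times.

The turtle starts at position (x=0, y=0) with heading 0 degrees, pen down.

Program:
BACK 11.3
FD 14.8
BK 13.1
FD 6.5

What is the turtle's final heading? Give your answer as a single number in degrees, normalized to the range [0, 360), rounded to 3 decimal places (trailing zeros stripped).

Answer: 0

Derivation:
Executing turtle program step by step:
Start: pos=(0,0), heading=0, pen down
BK 11.3: (0,0) -> (-11.3,0) [heading=0, draw]
FD 14.8: (-11.3,0) -> (3.5,0) [heading=0, draw]
BK 13.1: (3.5,0) -> (-9.6,0) [heading=0, draw]
FD 6.5: (-9.6,0) -> (-3.1,0) [heading=0, draw]
Final: pos=(-3.1,0), heading=0, 4 segment(s) drawn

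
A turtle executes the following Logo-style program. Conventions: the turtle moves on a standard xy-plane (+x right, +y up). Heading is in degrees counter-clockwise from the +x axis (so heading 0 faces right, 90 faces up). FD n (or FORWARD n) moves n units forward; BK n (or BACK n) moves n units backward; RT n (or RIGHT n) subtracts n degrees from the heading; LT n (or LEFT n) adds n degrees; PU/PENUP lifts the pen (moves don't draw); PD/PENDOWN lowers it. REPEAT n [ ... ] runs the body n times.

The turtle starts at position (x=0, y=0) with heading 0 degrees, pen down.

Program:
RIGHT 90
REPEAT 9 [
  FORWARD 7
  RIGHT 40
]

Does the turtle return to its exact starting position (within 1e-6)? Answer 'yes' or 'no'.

Answer: yes

Derivation:
Executing turtle program step by step:
Start: pos=(0,0), heading=0, pen down
RT 90: heading 0 -> 270
REPEAT 9 [
  -- iteration 1/9 --
  FD 7: (0,0) -> (0,-7) [heading=270, draw]
  RT 40: heading 270 -> 230
  -- iteration 2/9 --
  FD 7: (0,-7) -> (-4.5,-12.362) [heading=230, draw]
  RT 40: heading 230 -> 190
  -- iteration 3/9 --
  FD 7: (-4.5,-12.362) -> (-11.393,-13.578) [heading=190, draw]
  RT 40: heading 190 -> 150
  -- iteration 4/9 --
  FD 7: (-11.393,-13.578) -> (-17.455,-10.078) [heading=150, draw]
  RT 40: heading 150 -> 110
  -- iteration 5/9 --
  FD 7: (-17.455,-10.078) -> (-19.849,-3.5) [heading=110, draw]
  RT 40: heading 110 -> 70
  -- iteration 6/9 --
  FD 7: (-19.849,-3.5) -> (-17.455,3.078) [heading=70, draw]
  RT 40: heading 70 -> 30
  -- iteration 7/9 --
  FD 7: (-17.455,3.078) -> (-11.393,6.578) [heading=30, draw]
  RT 40: heading 30 -> 350
  -- iteration 8/9 --
  FD 7: (-11.393,6.578) -> (-4.5,5.362) [heading=350, draw]
  RT 40: heading 350 -> 310
  -- iteration 9/9 --
  FD 7: (-4.5,5.362) -> (0,0) [heading=310, draw]
  RT 40: heading 310 -> 270
]
Final: pos=(0,0), heading=270, 9 segment(s) drawn

Start position: (0, 0)
Final position: (0, 0)
Distance = 0; < 1e-6 -> CLOSED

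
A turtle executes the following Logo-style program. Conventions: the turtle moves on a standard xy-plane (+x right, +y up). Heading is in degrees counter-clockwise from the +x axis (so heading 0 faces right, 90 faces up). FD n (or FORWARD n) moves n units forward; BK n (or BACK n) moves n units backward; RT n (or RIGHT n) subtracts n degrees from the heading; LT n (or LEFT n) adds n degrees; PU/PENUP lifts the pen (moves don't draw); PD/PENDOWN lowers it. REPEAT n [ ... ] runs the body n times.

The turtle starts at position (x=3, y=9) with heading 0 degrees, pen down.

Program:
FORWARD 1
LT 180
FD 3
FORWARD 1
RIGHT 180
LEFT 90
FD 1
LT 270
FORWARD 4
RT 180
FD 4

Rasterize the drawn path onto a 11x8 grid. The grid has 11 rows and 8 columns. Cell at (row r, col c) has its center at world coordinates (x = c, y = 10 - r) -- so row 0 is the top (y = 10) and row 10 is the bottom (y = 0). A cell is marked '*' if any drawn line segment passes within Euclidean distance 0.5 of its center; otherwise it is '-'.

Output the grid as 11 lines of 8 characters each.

Segment 0: (3,9) -> (4,9)
Segment 1: (4,9) -> (1,9)
Segment 2: (1,9) -> (0,9)
Segment 3: (0,9) -> (0,10)
Segment 4: (0,10) -> (4,10)
Segment 5: (4,10) -> (0,10)

Answer: *****---
*****---
--------
--------
--------
--------
--------
--------
--------
--------
--------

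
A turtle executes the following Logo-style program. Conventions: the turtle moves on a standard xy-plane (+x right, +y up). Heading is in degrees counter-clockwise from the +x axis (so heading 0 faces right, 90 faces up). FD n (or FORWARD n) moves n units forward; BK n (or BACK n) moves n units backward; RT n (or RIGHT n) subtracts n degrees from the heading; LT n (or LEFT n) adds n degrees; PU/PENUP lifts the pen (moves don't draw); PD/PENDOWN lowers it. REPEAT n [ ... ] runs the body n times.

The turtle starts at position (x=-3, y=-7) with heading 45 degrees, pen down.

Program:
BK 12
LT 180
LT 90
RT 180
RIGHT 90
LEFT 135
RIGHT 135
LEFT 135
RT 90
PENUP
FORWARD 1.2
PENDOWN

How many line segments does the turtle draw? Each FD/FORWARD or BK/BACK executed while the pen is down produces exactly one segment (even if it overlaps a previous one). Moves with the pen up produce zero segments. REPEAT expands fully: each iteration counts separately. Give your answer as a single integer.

Executing turtle program step by step:
Start: pos=(-3,-7), heading=45, pen down
BK 12: (-3,-7) -> (-11.485,-15.485) [heading=45, draw]
LT 180: heading 45 -> 225
LT 90: heading 225 -> 315
RT 180: heading 315 -> 135
RT 90: heading 135 -> 45
LT 135: heading 45 -> 180
RT 135: heading 180 -> 45
LT 135: heading 45 -> 180
RT 90: heading 180 -> 90
PU: pen up
FD 1.2: (-11.485,-15.485) -> (-11.485,-14.285) [heading=90, move]
PD: pen down
Final: pos=(-11.485,-14.285), heading=90, 1 segment(s) drawn
Segments drawn: 1

Answer: 1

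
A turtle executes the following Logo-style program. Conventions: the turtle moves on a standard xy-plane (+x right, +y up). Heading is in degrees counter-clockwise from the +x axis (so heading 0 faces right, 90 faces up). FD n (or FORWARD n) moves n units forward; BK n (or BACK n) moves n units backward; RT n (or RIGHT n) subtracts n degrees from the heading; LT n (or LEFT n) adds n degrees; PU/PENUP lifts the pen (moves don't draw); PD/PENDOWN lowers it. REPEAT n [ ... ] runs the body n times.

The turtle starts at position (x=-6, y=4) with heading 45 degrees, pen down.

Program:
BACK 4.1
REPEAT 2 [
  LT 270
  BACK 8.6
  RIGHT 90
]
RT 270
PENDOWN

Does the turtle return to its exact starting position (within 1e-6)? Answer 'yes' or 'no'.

Executing turtle program step by step:
Start: pos=(-6,4), heading=45, pen down
BK 4.1: (-6,4) -> (-8.899,1.101) [heading=45, draw]
REPEAT 2 [
  -- iteration 1/2 --
  LT 270: heading 45 -> 315
  BK 8.6: (-8.899,1.101) -> (-14.98,7.182) [heading=315, draw]
  RT 90: heading 315 -> 225
  -- iteration 2/2 --
  LT 270: heading 225 -> 135
  BK 8.6: (-14.98,7.182) -> (-8.899,1.101) [heading=135, draw]
  RT 90: heading 135 -> 45
]
RT 270: heading 45 -> 135
PD: pen down
Final: pos=(-8.899,1.101), heading=135, 3 segment(s) drawn

Start position: (-6, 4)
Final position: (-8.899, 1.101)
Distance = 4.1; >= 1e-6 -> NOT closed

Answer: no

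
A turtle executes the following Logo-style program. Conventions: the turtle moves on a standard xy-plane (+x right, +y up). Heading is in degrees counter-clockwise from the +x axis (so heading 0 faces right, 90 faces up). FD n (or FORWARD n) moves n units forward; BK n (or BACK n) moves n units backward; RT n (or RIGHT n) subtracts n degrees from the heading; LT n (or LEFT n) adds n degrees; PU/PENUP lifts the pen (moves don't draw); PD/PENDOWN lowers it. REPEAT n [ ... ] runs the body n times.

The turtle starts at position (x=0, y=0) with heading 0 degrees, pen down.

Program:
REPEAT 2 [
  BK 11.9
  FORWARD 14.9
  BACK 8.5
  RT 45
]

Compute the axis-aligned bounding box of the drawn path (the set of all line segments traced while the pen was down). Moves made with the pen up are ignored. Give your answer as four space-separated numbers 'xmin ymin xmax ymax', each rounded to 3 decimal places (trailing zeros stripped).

Executing turtle program step by step:
Start: pos=(0,0), heading=0, pen down
REPEAT 2 [
  -- iteration 1/2 --
  BK 11.9: (0,0) -> (-11.9,0) [heading=0, draw]
  FD 14.9: (-11.9,0) -> (3,0) [heading=0, draw]
  BK 8.5: (3,0) -> (-5.5,0) [heading=0, draw]
  RT 45: heading 0 -> 315
  -- iteration 2/2 --
  BK 11.9: (-5.5,0) -> (-13.915,8.415) [heading=315, draw]
  FD 14.9: (-13.915,8.415) -> (-3.379,-2.121) [heading=315, draw]
  BK 8.5: (-3.379,-2.121) -> (-9.389,3.889) [heading=315, draw]
  RT 45: heading 315 -> 270
]
Final: pos=(-9.389,3.889), heading=270, 6 segment(s) drawn

Segment endpoints: x in {-13.915, -11.9, -9.389, -5.5, -3.379, 0, 3}, y in {-2.121, 0, 3.889, 8.415}
xmin=-13.915, ymin=-2.121, xmax=3, ymax=8.415

Answer: -13.915 -2.121 3 8.415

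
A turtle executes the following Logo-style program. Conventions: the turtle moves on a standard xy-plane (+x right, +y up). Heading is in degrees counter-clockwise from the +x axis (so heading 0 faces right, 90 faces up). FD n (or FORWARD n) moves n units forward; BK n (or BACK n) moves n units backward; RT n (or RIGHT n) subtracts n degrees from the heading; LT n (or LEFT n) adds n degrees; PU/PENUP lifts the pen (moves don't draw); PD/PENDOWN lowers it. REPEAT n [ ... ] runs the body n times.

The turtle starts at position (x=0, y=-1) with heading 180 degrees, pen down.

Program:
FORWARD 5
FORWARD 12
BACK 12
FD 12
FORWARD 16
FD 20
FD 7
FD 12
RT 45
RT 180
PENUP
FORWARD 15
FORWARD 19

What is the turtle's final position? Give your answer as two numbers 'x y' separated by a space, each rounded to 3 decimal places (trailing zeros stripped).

Executing turtle program step by step:
Start: pos=(0,-1), heading=180, pen down
FD 5: (0,-1) -> (-5,-1) [heading=180, draw]
FD 12: (-5,-1) -> (-17,-1) [heading=180, draw]
BK 12: (-17,-1) -> (-5,-1) [heading=180, draw]
FD 12: (-5,-1) -> (-17,-1) [heading=180, draw]
FD 16: (-17,-1) -> (-33,-1) [heading=180, draw]
FD 20: (-33,-1) -> (-53,-1) [heading=180, draw]
FD 7: (-53,-1) -> (-60,-1) [heading=180, draw]
FD 12: (-60,-1) -> (-72,-1) [heading=180, draw]
RT 45: heading 180 -> 135
RT 180: heading 135 -> 315
PU: pen up
FD 15: (-72,-1) -> (-61.393,-11.607) [heading=315, move]
FD 19: (-61.393,-11.607) -> (-47.958,-25.042) [heading=315, move]
Final: pos=(-47.958,-25.042), heading=315, 8 segment(s) drawn

Answer: -47.958 -25.042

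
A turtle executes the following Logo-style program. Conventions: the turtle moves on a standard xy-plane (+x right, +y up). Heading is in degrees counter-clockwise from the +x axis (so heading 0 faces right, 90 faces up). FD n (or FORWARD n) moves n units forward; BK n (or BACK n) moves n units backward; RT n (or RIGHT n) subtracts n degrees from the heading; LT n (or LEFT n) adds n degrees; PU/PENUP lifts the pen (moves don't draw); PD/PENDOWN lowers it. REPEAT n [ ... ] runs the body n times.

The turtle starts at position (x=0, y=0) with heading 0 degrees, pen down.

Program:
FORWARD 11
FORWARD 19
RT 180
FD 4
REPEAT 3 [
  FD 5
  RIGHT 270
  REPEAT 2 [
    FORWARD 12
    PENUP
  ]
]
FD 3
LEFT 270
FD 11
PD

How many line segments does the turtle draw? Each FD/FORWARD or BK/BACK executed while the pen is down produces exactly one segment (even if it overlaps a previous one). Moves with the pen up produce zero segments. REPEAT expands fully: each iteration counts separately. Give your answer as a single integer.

Executing turtle program step by step:
Start: pos=(0,0), heading=0, pen down
FD 11: (0,0) -> (11,0) [heading=0, draw]
FD 19: (11,0) -> (30,0) [heading=0, draw]
RT 180: heading 0 -> 180
FD 4: (30,0) -> (26,0) [heading=180, draw]
REPEAT 3 [
  -- iteration 1/3 --
  FD 5: (26,0) -> (21,0) [heading=180, draw]
  RT 270: heading 180 -> 270
  REPEAT 2 [
    -- iteration 1/2 --
    FD 12: (21,0) -> (21,-12) [heading=270, draw]
    PU: pen up
    -- iteration 2/2 --
    FD 12: (21,-12) -> (21,-24) [heading=270, move]
    PU: pen up
  ]
  -- iteration 2/3 --
  FD 5: (21,-24) -> (21,-29) [heading=270, move]
  RT 270: heading 270 -> 0
  REPEAT 2 [
    -- iteration 1/2 --
    FD 12: (21,-29) -> (33,-29) [heading=0, move]
    PU: pen up
    -- iteration 2/2 --
    FD 12: (33,-29) -> (45,-29) [heading=0, move]
    PU: pen up
  ]
  -- iteration 3/3 --
  FD 5: (45,-29) -> (50,-29) [heading=0, move]
  RT 270: heading 0 -> 90
  REPEAT 2 [
    -- iteration 1/2 --
    FD 12: (50,-29) -> (50,-17) [heading=90, move]
    PU: pen up
    -- iteration 2/2 --
    FD 12: (50,-17) -> (50,-5) [heading=90, move]
    PU: pen up
  ]
]
FD 3: (50,-5) -> (50,-2) [heading=90, move]
LT 270: heading 90 -> 0
FD 11: (50,-2) -> (61,-2) [heading=0, move]
PD: pen down
Final: pos=(61,-2), heading=0, 5 segment(s) drawn
Segments drawn: 5

Answer: 5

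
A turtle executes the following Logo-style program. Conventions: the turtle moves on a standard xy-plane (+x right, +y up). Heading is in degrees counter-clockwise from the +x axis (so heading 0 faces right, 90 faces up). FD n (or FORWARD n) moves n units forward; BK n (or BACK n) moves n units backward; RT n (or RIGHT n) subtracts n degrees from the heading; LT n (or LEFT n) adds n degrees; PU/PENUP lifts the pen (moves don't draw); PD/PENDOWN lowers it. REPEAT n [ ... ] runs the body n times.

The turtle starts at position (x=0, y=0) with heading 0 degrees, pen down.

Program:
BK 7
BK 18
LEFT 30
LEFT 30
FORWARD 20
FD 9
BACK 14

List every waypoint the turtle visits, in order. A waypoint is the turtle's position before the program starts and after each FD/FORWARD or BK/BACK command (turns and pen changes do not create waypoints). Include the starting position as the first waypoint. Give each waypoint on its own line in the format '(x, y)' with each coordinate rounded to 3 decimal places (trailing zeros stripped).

Answer: (0, 0)
(-7, 0)
(-25, 0)
(-15, 17.321)
(-10.5, 25.115)
(-17.5, 12.99)

Derivation:
Executing turtle program step by step:
Start: pos=(0,0), heading=0, pen down
BK 7: (0,0) -> (-7,0) [heading=0, draw]
BK 18: (-7,0) -> (-25,0) [heading=0, draw]
LT 30: heading 0 -> 30
LT 30: heading 30 -> 60
FD 20: (-25,0) -> (-15,17.321) [heading=60, draw]
FD 9: (-15,17.321) -> (-10.5,25.115) [heading=60, draw]
BK 14: (-10.5,25.115) -> (-17.5,12.99) [heading=60, draw]
Final: pos=(-17.5,12.99), heading=60, 5 segment(s) drawn
Waypoints (6 total):
(0, 0)
(-7, 0)
(-25, 0)
(-15, 17.321)
(-10.5, 25.115)
(-17.5, 12.99)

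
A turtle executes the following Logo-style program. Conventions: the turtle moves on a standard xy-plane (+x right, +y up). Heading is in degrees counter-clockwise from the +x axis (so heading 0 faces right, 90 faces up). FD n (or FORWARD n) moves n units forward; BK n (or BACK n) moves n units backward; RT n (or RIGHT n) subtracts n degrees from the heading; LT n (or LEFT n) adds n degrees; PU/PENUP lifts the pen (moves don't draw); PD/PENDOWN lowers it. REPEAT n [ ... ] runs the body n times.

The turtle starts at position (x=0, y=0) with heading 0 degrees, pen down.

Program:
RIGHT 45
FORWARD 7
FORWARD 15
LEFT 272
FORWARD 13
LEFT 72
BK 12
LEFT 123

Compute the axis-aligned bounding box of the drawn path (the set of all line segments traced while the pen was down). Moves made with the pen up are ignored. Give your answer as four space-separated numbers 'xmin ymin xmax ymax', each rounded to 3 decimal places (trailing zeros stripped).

Answer: 0 -25.064 15.556 0

Derivation:
Executing turtle program step by step:
Start: pos=(0,0), heading=0, pen down
RT 45: heading 0 -> 315
FD 7: (0,0) -> (4.95,-4.95) [heading=315, draw]
FD 15: (4.95,-4.95) -> (15.556,-15.556) [heading=315, draw]
LT 272: heading 315 -> 227
FD 13: (15.556,-15.556) -> (6.69,-25.064) [heading=227, draw]
LT 72: heading 227 -> 299
BK 12: (6.69,-25.064) -> (0.873,-14.569) [heading=299, draw]
LT 123: heading 299 -> 62
Final: pos=(0.873,-14.569), heading=62, 4 segment(s) drawn

Segment endpoints: x in {0, 0.873, 4.95, 6.69, 15.556}, y in {-25.064, -15.556, -14.569, -4.95, 0}
xmin=0, ymin=-25.064, xmax=15.556, ymax=0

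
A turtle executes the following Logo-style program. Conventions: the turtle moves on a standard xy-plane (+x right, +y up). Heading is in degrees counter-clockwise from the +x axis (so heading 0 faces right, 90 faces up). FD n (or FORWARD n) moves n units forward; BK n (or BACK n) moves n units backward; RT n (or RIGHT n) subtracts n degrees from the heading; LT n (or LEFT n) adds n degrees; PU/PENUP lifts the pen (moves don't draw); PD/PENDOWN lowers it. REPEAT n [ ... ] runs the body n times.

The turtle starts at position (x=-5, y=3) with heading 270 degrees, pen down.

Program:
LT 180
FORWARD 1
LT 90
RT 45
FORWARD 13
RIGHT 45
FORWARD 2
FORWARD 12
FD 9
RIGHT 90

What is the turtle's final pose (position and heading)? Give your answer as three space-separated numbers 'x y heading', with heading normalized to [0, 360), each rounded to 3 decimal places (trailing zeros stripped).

Answer: -14.192 36.192 0

Derivation:
Executing turtle program step by step:
Start: pos=(-5,3), heading=270, pen down
LT 180: heading 270 -> 90
FD 1: (-5,3) -> (-5,4) [heading=90, draw]
LT 90: heading 90 -> 180
RT 45: heading 180 -> 135
FD 13: (-5,4) -> (-14.192,13.192) [heading=135, draw]
RT 45: heading 135 -> 90
FD 2: (-14.192,13.192) -> (-14.192,15.192) [heading=90, draw]
FD 12: (-14.192,15.192) -> (-14.192,27.192) [heading=90, draw]
FD 9: (-14.192,27.192) -> (-14.192,36.192) [heading=90, draw]
RT 90: heading 90 -> 0
Final: pos=(-14.192,36.192), heading=0, 5 segment(s) drawn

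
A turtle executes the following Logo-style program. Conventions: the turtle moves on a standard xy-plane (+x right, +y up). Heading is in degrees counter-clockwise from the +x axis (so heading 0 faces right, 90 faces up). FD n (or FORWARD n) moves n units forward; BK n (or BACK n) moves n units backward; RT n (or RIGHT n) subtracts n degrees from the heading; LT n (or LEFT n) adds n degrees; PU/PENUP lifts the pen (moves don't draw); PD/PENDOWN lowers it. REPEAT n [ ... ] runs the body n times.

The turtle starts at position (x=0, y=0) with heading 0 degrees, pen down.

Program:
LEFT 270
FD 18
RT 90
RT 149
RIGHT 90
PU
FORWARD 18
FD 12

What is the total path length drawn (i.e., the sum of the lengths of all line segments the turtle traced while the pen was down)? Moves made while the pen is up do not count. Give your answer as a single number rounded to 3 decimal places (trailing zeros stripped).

Executing turtle program step by step:
Start: pos=(0,0), heading=0, pen down
LT 270: heading 0 -> 270
FD 18: (0,0) -> (0,-18) [heading=270, draw]
RT 90: heading 270 -> 180
RT 149: heading 180 -> 31
RT 90: heading 31 -> 301
PU: pen up
FD 18: (0,-18) -> (9.271,-33.429) [heading=301, move]
FD 12: (9.271,-33.429) -> (15.451,-43.715) [heading=301, move]
Final: pos=(15.451,-43.715), heading=301, 1 segment(s) drawn

Segment lengths:
  seg 1: (0,0) -> (0,-18), length = 18
Total = 18

Answer: 18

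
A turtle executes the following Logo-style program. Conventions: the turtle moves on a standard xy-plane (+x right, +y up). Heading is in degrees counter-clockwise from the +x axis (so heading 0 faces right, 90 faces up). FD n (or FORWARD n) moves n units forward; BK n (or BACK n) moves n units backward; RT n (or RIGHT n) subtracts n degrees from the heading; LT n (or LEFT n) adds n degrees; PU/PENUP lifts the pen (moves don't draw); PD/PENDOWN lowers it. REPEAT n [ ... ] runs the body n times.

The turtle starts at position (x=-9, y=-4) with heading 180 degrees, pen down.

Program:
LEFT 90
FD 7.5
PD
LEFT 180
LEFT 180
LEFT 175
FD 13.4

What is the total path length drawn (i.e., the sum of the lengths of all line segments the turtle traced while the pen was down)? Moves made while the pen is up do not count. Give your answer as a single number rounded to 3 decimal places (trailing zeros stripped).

Executing turtle program step by step:
Start: pos=(-9,-4), heading=180, pen down
LT 90: heading 180 -> 270
FD 7.5: (-9,-4) -> (-9,-11.5) [heading=270, draw]
PD: pen down
LT 180: heading 270 -> 90
LT 180: heading 90 -> 270
LT 175: heading 270 -> 85
FD 13.4: (-9,-11.5) -> (-7.832,1.849) [heading=85, draw]
Final: pos=(-7.832,1.849), heading=85, 2 segment(s) drawn

Segment lengths:
  seg 1: (-9,-4) -> (-9,-11.5), length = 7.5
  seg 2: (-9,-11.5) -> (-7.832,1.849), length = 13.4
Total = 20.9

Answer: 20.9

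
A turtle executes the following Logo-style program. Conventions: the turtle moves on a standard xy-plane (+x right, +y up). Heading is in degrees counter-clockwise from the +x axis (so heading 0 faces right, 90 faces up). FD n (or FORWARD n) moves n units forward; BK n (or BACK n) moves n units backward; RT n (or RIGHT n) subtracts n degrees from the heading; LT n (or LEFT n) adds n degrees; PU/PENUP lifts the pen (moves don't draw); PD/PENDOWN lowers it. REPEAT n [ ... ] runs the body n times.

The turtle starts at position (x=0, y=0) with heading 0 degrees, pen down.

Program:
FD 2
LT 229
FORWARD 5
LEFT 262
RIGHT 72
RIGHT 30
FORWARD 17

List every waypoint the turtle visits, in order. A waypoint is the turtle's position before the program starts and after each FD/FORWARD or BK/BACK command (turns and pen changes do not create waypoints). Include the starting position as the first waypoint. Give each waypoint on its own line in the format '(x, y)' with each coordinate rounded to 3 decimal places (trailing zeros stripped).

Executing turtle program step by step:
Start: pos=(0,0), heading=0, pen down
FD 2: (0,0) -> (2,0) [heading=0, draw]
LT 229: heading 0 -> 229
FD 5: (2,0) -> (-1.28,-3.774) [heading=229, draw]
LT 262: heading 229 -> 131
RT 72: heading 131 -> 59
RT 30: heading 59 -> 29
FD 17: (-1.28,-3.774) -> (13.588,4.468) [heading=29, draw]
Final: pos=(13.588,4.468), heading=29, 3 segment(s) drawn
Waypoints (4 total):
(0, 0)
(2, 0)
(-1.28, -3.774)
(13.588, 4.468)

Answer: (0, 0)
(2, 0)
(-1.28, -3.774)
(13.588, 4.468)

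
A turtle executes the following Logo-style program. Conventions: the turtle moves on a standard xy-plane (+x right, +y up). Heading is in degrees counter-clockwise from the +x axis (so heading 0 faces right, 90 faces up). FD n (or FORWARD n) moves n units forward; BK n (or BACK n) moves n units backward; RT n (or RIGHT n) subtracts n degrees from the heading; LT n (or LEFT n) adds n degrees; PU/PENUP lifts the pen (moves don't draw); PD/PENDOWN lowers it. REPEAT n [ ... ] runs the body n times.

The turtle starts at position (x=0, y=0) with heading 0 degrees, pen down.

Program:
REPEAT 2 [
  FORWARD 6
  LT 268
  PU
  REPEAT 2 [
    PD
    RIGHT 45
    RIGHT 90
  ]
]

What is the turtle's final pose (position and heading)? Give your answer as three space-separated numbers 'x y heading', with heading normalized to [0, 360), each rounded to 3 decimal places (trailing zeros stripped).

Answer: 11.996 -0.209 356

Derivation:
Executing turtle program step by step:
Start: pos=(0,0), heading=0, pen down
REPEAT 2 [
  -- iteration 1/2 --
  FD 6: (0,0) -> (6,0) [heading=0, draw]
  LT 268: heading 0 -> 268
  PU: pen up
  REPEAT 2 [
    -- iteration 1/2 --
    PD: pen down
    RT 45: heading 268 -> 223
    RT 90: heading 223 -> 133
    -- iteration 2/2 --
    PD: pen down
    RT 45: heading 133 -> 88
    RT 90: heading 88 -> 358
  ]
  -- iteration 2/2 --
  FD 6: (6,0) -> (11.996,-0.209) [heading=358, draw]
  LT 268: heading 358 -> 266
  PU: pen up
  REPEAT 2 [
    -- iteration 1/2 --
    PD: pen down
    RT 45: heading 266 -> 221
    RT 90: heading 221 -> 131
    -- iteration 2/2 --
    PD: pen down
    RT 45: heading 131 -> 86
    RT 90: heading 86 -> 356
  ]
]
Final: pos=(11.996,-0.209), heading=356, 2 segment(s) drawn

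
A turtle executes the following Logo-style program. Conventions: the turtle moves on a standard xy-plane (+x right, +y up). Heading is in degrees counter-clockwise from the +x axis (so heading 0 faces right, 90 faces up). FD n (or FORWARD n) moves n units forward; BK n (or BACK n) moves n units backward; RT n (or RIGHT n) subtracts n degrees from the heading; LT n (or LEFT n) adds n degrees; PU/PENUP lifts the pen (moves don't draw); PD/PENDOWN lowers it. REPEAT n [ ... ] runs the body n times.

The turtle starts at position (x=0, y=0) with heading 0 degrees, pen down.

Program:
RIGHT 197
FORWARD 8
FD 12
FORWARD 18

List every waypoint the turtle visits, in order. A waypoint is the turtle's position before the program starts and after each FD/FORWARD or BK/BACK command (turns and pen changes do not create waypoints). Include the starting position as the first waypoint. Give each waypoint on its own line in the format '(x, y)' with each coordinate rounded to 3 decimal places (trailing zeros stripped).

Answer: (0, 0)
(-7.65, 2.339)
(-19.126, 5.847)
(-36.34, 11.11)

Derivation:
Executing turtle program step by step:
Start: pos=(0,0), heading=0, pen down
RT 197: heading 0 -> 163
FD 8: (0,0) -> (-7.65,2.339) [heading=163, draw]
FD 12: (-7.65,2.339) -> (-19.126,5.847) [heading=163, draw]
FD 18: (-19.126,5.847) -> (-36.34,11.11) [heading=163, draw]
Final: pos=(-36.34,11.11), heading=163, 3 segment(s) drawn
Waypoints (4 total):
(0, 0)
(-7.65, 2.339)
(-19.126, 5.847)
(-36.34, 11.11)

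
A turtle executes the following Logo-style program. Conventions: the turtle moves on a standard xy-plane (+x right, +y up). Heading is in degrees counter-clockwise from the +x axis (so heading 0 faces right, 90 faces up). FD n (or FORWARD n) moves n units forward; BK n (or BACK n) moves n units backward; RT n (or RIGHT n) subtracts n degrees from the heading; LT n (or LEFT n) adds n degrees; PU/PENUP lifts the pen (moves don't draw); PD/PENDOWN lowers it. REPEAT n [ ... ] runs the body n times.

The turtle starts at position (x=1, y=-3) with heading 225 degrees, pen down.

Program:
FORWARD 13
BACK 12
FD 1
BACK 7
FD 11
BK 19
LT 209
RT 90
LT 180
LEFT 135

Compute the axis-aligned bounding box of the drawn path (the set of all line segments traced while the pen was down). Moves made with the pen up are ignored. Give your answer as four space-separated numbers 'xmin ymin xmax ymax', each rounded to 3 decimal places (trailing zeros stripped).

Answer: -8.192 -12.192 10.192 6.192

Derivation:
Executing turtle program step by step:
Start: pos=(1,-3), heading=225, pen down
FD 13: (1,-3) -> (-8.192,-12.192) [heading=225, draw]
BK 12: (-8.192,-12.192) -> (0.293,-3.707) [heading=225, draw]
FD 1: (0.293,-3.707) -> (-0.414,-4.414) [heading=225, draw]
BK 7: (-0.414,-4.414) -> (4.536,0.536) [heading=225, draw]
FD 11: (4.536,0.536) -> (-3.243,-7.243) [heading=225, draw]
BK 19: (-3.243,-7.243) -> (10.192,6.192) [heading=225, draw]
LT 209: heading 225 -> 74
RT 90: heading 74 -> 344
LT 180: heading 344 -> 164
LT 135: heading 164 -> 299
Final: pos=(10.192,6.192), heading=299, 6 segment(s) drawn

Segment endpoints: x in {-8.192, -3.243, -0.414, 0.293, 1, 4.536, 10.192}, y in {-12.192, -7.243, -4.414, -3.707, -3, 0.536, 6.192}
xmin=-8.192, ymin=-12.192, xmax=10.192, ymax=6.192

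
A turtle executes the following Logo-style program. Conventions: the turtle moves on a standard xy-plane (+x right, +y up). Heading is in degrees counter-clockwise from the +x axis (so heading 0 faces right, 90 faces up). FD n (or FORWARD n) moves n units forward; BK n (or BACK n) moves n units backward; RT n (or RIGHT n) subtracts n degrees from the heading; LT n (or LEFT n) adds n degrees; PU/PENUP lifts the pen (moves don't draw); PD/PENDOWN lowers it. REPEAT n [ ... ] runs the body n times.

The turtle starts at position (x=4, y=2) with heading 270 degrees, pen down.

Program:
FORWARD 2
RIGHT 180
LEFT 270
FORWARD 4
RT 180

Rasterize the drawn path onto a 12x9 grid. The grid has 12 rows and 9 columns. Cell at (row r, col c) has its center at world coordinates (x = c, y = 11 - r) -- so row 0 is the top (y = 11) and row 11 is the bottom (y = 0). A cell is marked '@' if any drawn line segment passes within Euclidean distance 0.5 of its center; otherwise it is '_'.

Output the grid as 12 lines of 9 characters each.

Answer: _________
_________
_________
_________
_________
_________
_________
_________
_________
____@____
____@____
____@@@@@

Derivation:
Segment 0: (4,2) -> (4,0)
Segment 1: (4,0) -> (8,-0)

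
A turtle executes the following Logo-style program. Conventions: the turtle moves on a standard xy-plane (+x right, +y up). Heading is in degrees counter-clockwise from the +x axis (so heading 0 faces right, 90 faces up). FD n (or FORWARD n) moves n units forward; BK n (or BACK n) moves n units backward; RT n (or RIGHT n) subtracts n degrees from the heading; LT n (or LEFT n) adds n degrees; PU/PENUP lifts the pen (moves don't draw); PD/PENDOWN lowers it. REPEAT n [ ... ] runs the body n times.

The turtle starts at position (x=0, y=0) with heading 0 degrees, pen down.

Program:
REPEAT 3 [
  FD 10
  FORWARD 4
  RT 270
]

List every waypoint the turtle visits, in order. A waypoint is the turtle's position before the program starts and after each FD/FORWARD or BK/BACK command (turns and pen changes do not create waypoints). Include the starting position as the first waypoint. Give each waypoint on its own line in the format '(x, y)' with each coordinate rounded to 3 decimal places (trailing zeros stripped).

Executing turtle program step by step:
Start: pos=(0,0), heading=0, pen down
REPEAT 3 [
  -- iteration 1/3 --
  FD 10: (0,0) -> (10,0) [heading=0, draw]
  FD 4: (10,0) -> (14,0) [heading=0, draw]
  RT 270: heading 0 -> 90
  -- iteration 2/3 --
  FD 10: (14,0) -> (14,10) [heading=90, draw]
  FD 4: (14,10) -> (14,14) [heading=90, draw]
  RT 270: heading 90 -> 180
  -- iteration 3/3 --
  FD 10: (14,14) -> (4,14) [heading=180, draw]
  FD 4: (4,14) -> (0,14) [heading=180, draw]
  RT 270: heading 180 -> 270
]
Final: pos=(0,14), heading=270, 6 segment(s) drawn
Waypoints (7 total):
(0, 0)
(10, 0)
(14, 0)
(14, 10)
(14, 14)
(4, 14)
(0, 14)

Answer: (0, 0)
(10, 0)
(14, 0)
(14, 10)
(14, 14)
(4, 14)
(0, 14)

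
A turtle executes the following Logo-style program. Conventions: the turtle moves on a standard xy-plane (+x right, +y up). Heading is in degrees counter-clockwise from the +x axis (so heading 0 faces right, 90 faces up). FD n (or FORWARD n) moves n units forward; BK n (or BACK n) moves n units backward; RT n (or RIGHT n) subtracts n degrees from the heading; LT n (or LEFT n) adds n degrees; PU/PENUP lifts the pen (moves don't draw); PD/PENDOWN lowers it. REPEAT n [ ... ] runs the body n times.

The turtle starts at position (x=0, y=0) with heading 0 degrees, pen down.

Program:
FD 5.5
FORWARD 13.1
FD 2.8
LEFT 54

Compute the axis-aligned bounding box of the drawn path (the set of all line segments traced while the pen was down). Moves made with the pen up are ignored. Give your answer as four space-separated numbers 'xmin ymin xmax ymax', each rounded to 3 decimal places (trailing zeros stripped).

Executing turtle program step by step:
Start: pos=(0,0), heading=0, pen down
FD 5.5: (0,0) -> (5.5,0) [heading=0, draw]
FD 13.1: (5.5,0) -> (18.6,0) [heading=0, draw]
FD 2.8: (18.6,0) -> (21.4,0) [heading=0, draw]
LT 54: heading 0 -> 54
Final: pos=(21.4,0), heading=54, 3 segment(s) drawn

Segment endpoints: x in {0, 5.5, 18.6, 21.4}, y in {0}
xmin=0, ymin=0, xmax=21.4, ymax=0

Answer: 0 0 21.4 0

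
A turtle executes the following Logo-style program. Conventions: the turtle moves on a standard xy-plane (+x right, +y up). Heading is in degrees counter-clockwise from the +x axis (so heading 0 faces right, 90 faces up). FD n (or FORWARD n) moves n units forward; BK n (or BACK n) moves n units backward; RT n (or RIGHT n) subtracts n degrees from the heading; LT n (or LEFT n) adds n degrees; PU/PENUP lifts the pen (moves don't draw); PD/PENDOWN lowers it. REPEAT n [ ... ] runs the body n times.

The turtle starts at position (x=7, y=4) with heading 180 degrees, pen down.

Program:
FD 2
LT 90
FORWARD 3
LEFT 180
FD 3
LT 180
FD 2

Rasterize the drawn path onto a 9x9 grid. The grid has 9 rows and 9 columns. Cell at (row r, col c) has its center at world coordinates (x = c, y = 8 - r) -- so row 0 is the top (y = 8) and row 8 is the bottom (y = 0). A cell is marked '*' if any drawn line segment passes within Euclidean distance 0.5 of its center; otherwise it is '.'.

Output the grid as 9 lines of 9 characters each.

Answer: .........
.........
.........
.........
.....***.
.....*...
.....*...
.....*...
.........

Derivation:
Segment 0: (7,4) -> (5,4)
Segment 1: (5,4) -> (5,1)
Segment 2: (5,1) -> (5,4)
Segment 3: (5,4) -> (5,2)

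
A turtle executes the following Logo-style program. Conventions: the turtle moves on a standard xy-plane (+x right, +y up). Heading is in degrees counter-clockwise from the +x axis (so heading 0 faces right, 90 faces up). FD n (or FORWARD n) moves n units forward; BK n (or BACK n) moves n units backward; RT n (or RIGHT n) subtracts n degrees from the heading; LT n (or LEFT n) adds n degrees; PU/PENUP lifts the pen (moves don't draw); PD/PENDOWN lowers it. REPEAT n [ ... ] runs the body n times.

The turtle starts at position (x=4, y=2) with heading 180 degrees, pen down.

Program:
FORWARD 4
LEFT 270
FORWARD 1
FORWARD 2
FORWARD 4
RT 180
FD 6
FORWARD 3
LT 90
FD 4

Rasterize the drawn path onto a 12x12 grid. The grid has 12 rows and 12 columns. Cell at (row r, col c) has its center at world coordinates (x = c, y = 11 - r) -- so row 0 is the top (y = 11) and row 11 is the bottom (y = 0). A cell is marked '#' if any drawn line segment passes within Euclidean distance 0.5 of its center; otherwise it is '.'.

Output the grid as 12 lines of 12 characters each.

Answer: ............
............
#...........
#...........
#...........
#...........
#...........
#...........
#...........
#####.......
#...........
#####.......

Derivation:
Segment 0: (4,2) -> (0,2)
Segment 1: (0,2) -> (0,3)
Segment 2: (0,3) -> (0,5)
Segment 3: (0,5) -> (0,9)
Segment 4: (0,9) -> (0,3)
Segment 5: (0,3) -> (0,0)
Segment 6: (0,0) -> (4,-0)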